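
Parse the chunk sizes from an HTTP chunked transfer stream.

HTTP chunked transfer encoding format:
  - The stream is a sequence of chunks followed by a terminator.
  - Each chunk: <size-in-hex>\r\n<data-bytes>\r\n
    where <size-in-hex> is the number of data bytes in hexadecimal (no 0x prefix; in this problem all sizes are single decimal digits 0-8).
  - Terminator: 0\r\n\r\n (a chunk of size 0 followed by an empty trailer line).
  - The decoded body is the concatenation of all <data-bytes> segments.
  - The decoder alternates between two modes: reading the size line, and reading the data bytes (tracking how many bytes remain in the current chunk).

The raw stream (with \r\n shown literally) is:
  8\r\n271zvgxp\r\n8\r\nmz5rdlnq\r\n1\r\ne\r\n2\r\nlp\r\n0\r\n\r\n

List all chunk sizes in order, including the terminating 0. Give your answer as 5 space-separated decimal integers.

Answer: 8 8 1 2 0

Derivation:
Chunk 1: stream[0..1]='8' size=0x8=8, data at stream[3..11]='271zvgxp' -> body[0..8], body so far='271zvgxp'
Chunk 2: stream[13..14]='8' size=0x8=8, data at stream[16..24]='mz5rdlnq' -> body[8..16], body so far='271zvgxpmz5rdlnq'
Chunk 3: stream[26..27]='1' size=0x1=1, data at stream[29..30]='e' -> body[16..17], body so far='271zvgxpmz5rdlnqe'
Chunk 4: stream[32..33]='2' size=0x2=2, data at stream[35..37]='lp' -> body[17..19], body so far='271zvgxpmz5rdlnqelp'
Chunk 5: stream[39..40]='0' size=0 (terminator). Final body='271zvgxpmz5rdlnqelp' (19 bytes)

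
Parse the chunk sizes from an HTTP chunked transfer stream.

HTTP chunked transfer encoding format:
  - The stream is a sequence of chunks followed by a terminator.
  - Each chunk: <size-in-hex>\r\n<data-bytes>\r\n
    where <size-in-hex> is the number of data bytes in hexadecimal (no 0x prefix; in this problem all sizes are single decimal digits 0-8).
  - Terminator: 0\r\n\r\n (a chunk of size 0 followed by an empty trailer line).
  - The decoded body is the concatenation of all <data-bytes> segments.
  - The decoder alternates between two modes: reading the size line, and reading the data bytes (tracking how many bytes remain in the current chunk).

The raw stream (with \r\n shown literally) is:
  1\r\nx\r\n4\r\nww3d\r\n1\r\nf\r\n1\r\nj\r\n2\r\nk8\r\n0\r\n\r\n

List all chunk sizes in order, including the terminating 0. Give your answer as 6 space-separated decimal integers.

Chunk 1: stream[0..1]='1' size=0x1=1, data at stream[3..4]='x' -> body[0..1], body so far='x'
Chunk 2: stream[6..7]='4' size=0x4=4, data at stream[9..13]='ww3d' -> body[1..5], body so far='xww3d'
Chunk 3: stream[15..16]='1' size=0x1=1, data at stream[18..19]='f' -> body[5..6], body so far='xww3df'
Chunk 4: stream[21..22]='1' size=0x1=1, data at stream[24..25]='j' -> body[6..7], body so far='xww3dfj'
Chunk 5: stream[27..28]='2' size=0x2=2, data at stream[30..32]='k8' -> body[7..9], body so far='xww3dfjk8'
Chunk 6: stream[34..35]='0' size=0 (terminator). Final body='xww3dfjk8' (9 bytes)

Answer: 1 4 1 1 2 0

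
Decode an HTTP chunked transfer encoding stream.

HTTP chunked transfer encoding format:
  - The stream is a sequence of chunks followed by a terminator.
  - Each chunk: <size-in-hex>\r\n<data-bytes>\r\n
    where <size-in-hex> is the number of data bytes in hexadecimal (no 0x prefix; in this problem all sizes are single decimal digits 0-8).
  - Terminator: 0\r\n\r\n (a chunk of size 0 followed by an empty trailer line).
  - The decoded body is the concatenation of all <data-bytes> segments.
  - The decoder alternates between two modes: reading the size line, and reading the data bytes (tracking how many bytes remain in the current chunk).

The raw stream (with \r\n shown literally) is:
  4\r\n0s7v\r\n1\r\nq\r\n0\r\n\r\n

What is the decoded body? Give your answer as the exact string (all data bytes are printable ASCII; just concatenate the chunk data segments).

Chunk 1: stream[0..1]='4' size=0x4=4, data at stream[3..7]='0s7v' -> body[0..4], body so far='0s7v'
Chunk 2: stream[9..10]='1' size=0x1=1, data at stream[12..13]='q' -> body[4..5], body so far='0s7vq'
Chunk 3: stream[15..16]='0' size=0 (terminator). Final body='0s7vq' (5 bytes)

Answer: 0s7vq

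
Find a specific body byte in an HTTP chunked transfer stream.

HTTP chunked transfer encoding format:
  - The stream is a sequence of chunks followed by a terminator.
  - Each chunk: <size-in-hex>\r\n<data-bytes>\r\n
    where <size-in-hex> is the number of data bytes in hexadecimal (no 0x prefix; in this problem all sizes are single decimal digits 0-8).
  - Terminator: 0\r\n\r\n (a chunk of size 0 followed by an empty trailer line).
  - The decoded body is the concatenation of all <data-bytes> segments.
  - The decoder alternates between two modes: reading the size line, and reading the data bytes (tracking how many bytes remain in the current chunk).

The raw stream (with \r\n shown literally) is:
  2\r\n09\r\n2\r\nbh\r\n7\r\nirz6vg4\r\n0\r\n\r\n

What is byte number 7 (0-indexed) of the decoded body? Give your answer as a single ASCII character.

Answer: 6

Derivation:
Chunk 1: stream[0..1]='2' size=0x2=2, data at stream[3..5]='09' -> body[0..2], body so far='09'
Chunk 2: stream[7..8]='2' size=0x2=2, data at stream[10..12]='bh' -> body[2..4], body so far='09bh'
Chunk 3: stream[14..15]='7' size=0x7=7, data at stream[17..24]='irz6vg4' -> body[4..11], body so far='09bhirz6vg4'
Chunk 4: stream[26..27]='0' size=0 (terminator). Final body='09bhirz6vg4' (11 bytes)
Body byte 7 = '6'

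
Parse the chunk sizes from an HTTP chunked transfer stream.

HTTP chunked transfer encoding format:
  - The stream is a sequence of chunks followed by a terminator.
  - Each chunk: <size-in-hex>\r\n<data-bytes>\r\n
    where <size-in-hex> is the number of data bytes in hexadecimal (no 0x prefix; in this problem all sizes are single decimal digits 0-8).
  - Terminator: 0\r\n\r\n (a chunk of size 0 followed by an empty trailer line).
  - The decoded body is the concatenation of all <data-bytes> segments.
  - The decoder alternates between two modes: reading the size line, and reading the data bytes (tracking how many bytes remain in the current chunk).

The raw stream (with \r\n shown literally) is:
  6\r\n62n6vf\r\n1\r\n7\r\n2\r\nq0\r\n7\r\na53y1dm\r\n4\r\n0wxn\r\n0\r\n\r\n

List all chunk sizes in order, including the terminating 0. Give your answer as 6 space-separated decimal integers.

Chunk 1: stream[0..1]='6' size=0x6=6, data at stream[3..9]='62n6vf' -> body[0..6], body so far='62n6vf'
Chunk 2: stream[11..12]='1' size=0x1=1, data at stream[14..15]='7' -> body[6..7], body so far='62n6vf7'
Chunk 3: stream[17..18]='2' size=0x2=2, data at stream[20..22]='q0' -> body[7..9], body so far='62n6vf7q0'
Chunk 4: stream[24..25]='7' size=0x7=7, data at stream[27..34]='a53y1dm' -> body[9..16], body so far='62n6vf7q0a53y1dm'
Chunk 5: stream[36..37]='4' size=0x4=4, data at stream[39..43]='0wxn' -> body[16..20], body so far='62n6vf7q0a53y1dm0wxn'
Chunk 6: stream[45..46]='0' size=0 (terminator). Final body='62n6vf7q0a53y1dm0wxn' (20 bytes)

Answer: 6 1 2 7 4 0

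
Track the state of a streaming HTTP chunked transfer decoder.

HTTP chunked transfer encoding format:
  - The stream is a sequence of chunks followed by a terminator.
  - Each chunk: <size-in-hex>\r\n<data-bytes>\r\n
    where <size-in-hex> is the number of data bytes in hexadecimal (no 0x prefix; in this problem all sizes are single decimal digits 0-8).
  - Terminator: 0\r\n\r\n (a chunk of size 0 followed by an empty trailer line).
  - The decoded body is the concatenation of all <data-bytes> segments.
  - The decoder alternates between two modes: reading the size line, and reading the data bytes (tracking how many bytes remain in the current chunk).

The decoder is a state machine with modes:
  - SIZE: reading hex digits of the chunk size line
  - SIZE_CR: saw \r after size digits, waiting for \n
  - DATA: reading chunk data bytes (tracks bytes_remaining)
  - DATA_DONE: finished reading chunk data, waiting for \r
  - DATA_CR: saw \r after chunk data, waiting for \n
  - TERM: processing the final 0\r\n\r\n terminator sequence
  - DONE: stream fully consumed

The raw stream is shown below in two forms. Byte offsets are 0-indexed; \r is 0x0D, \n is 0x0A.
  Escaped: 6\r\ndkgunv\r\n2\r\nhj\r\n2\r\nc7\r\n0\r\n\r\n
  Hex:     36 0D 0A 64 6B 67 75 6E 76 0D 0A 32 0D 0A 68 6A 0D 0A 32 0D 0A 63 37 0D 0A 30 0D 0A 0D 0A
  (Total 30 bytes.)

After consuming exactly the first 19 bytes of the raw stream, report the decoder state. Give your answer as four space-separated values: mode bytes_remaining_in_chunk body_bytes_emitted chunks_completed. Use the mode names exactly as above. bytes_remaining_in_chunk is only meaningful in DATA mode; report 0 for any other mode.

Answer: SIZE 0 8 2

Derivation:
Byte 0 = '6': mode=SIZE remaining=0 emitted=0 chunks_done=0
Byte 1 = 0x0D: mode=SIZE_CR remaining=0 emitted=0 chunks_done=0
Byte 2 = 0x0A: mode=DATA remaining=6 emitted=0 chunks_done=0
Byte 3 = 'd': mode=DATA remaining=5 emitted=1 chunks_done=0
Byte 4 = 'k': mode=DATA remaining=4 emitted=2 chunks_done=0
Byte 5 = 'g': mode=DATA remaining=3 emitted=3 chunks_done=0
Byte 6 = 'u': mode=DATA remaining=2 emitted=4 chunks_done=0
Byte 7 = 'n': mode=DATA remaining=1 emitted=5 chunks_done=0
Byte 8 = 'v': mode=DATA_DONE remaining=0 emitted=6 chunks_done=0
Byte 9 = 0x0D: mode=DATA_CR remaining=0 emitted=6 chunks_done=0
Byte 10 = 0x0A: mode=SIZE remaining=0 emitted=6 chunks_done=1
Byte 11 = '2': mode=SIZE remaining=0 emitted=6 chunks_done=1
Byte 12 = 0x0D: mode=SIZE_CR remaining=0 emitted=6 chunks_done=1
Byte 13 = 0x0A: mode=DATA remaining=2 emitted=6 chunks_done=1
Byte 14 = 'h': mode=DATA remaining=1 emitted=7 chunks_done=1
Byte 15 = 'j': mode=DATA_DONE remaining=0 emitted=8 chunks_done=1
Byte 16 = 0x0D: mode=DATA_CR remaining=0 emitted=8 chunks_done=1
Byte 17 = 0x0A: mode=SIZE remaining=0 emitted=8 chunks_done=2
Byte 18 = '2': mode=SIZE remaining=0 emitted=8 chunks_done=2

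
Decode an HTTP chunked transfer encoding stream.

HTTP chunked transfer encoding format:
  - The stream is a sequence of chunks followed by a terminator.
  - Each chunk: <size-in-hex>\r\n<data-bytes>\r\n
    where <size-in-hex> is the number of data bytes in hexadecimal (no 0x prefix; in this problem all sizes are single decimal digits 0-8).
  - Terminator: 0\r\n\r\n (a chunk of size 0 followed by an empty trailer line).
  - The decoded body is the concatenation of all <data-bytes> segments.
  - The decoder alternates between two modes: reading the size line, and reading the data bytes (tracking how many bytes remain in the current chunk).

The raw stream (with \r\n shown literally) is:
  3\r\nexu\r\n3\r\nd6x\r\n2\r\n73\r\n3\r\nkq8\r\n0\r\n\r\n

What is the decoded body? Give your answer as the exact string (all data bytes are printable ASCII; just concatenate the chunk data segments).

Chunk 1: stream[0..1]='3' size=0x3=3, data at stream[3..6]='exu' -> body[0..3], body so far='exu'
Chunk 2: stream[8..9]='3' size=0x3=3, data at stream[11..14]='d6x' -> body[3..6], body so far='exud6x'
Chunk 3: stream[16..17]='2' size=0x2=2, data at stream[19..21]='73' -> body[6..8], body so far='exud6x73'
Chunk 4: stream[23..24]='3' size=0x3=3, data at stream[26..29]='kq8' -> body[8..11], body so far='exud6x73kq8'
Chunk 5: stream[31..32]='0' size=0 (terminator). Final body='exud6x73kq8' (11 bytes)

Answer: exud6x73kq8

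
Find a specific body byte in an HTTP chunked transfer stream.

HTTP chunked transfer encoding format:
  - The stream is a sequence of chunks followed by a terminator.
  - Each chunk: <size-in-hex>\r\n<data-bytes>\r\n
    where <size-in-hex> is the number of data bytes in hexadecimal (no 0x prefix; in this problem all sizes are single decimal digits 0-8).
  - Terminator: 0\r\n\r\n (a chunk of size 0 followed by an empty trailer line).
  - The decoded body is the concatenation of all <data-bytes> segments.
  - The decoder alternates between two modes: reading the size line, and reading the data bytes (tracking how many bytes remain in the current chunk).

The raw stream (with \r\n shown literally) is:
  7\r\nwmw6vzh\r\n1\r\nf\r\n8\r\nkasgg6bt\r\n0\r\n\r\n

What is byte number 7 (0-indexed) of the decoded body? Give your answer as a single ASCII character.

Answer: f

Derivation:
Chunk 1: stream[0..1]='7' size=0x7=7, data at stream[3..10]='wmw6vzh' -> body[0..7], body so far='wmw6vzh'
Chunk 2: stream[12..13]='1' size=0x1=1, data at stream[15..16]='f' -> body[7..8], body so far='wmw6vzhf'
Chunk 3: stream[18..19]='8' size=0x8=8, data at stream[21..29]='kasgg6bt' -> body[8..16], body so far='wmw6vzhfkasgg6bt'
Chunk 4: stream[31..32]='0' size=0 (terminator). Final body='wmw6vzhfkasgg6bt' (16 bytes)
Body byte 7 = 'f'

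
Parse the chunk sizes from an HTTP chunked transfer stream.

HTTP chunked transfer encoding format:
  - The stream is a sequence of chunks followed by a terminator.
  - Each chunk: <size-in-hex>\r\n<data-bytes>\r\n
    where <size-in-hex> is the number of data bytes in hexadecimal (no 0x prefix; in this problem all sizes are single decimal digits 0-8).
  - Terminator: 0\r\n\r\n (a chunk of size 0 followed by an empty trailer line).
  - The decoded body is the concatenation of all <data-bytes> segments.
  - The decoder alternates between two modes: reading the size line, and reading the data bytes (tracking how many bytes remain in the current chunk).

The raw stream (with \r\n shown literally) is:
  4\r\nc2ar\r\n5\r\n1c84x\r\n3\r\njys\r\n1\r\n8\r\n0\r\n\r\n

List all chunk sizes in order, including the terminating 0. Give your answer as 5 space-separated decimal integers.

Chunk 1: stream[0..1]='4' size=0x4=4, data at stream[3..7]='c2ar' -> body[0..4], body so far='c2ar'
Chunk 2: stream[9..10]='5' size=0x5=5, data at stream[12..17]='1c84x' -> body[4..9], body so far='c2ar1c84x'
Chunk 3: stream[19..20]='3' size=0x3=3, data at stream[22..25]='jys' -> body[9..12], body so far='c2ar1c84xjys'
Chunk 4: stream[27..28]='1' size=0x1=1, data at stream[30..31]='8' -> body[12..13], body so far='c2ar1c84xjys8'
Chunk 5: stream[33..34]='0' size=0 (terminator). Final body='c2ar1c84xjys8' (13 bytes)

Answer: 4 5 3 1 0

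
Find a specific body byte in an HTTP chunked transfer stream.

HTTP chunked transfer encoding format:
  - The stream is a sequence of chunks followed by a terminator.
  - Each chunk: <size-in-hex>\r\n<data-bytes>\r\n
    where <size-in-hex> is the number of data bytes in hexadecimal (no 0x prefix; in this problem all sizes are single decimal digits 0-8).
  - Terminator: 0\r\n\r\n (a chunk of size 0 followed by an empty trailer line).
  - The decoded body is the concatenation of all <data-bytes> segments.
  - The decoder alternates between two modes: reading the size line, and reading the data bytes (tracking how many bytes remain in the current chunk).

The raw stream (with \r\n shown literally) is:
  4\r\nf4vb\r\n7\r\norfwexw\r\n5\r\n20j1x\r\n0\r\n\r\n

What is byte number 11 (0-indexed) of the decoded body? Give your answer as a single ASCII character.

Chunk 1: stream[0..1]='4' size=0x4=4, data at stream[3..7]='f4vb' -> body[0..4], body so far='f4vb'
Chunk 2: stream[9..10]='7' size=0x7=7, data at stream[12..19]='orfwexw' -> body[4..11], body so far='f4vborfwexw'
Chunk 3: stream[21..22]='5' size=0x5=5, data at stream[24..29]='20j1x' -> body[11..16], body so far='f4vborfwexw20j1x'
Chunk 4: stream[31..32]='0' size=0 (terminator). Final body='f4vborfwexw20j1x' (16 bytes)
Body byte 11 = '2'

Answer: 2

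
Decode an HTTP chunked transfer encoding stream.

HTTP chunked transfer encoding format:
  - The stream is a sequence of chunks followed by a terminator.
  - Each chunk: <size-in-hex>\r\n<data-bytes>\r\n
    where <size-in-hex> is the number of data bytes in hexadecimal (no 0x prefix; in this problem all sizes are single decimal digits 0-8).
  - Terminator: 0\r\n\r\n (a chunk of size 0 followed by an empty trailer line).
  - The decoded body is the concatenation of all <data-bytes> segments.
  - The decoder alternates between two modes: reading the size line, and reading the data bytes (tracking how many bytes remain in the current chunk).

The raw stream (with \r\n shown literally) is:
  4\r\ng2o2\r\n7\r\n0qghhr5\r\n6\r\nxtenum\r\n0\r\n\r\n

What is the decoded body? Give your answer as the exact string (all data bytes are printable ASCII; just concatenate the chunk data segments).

Answer: g2o20qghhr5xtenum

Derivation:
Chunk 1: stream[0..1]='4' size=0x4=4, data at stream[3..7]='g2o2' -> body[0..4], body so far='g2o2'
Chunk 2: stream[9..10]='7' size=0x7=7, data at stream[12..19]='0qghhr5' -> body[4..11], body so far='g2o20qghhr5'
Chunk 3: stream[21..22]='6' size=0x6=6, data at stream[24..30]='xtenum' -> body[11..17], body so far='g2o20qghhr5xtenum'
Chunk 4: stream[32..33]='0' size=0 (terminator). Final body='g2o20qghhr5xtenum' (17 bytes)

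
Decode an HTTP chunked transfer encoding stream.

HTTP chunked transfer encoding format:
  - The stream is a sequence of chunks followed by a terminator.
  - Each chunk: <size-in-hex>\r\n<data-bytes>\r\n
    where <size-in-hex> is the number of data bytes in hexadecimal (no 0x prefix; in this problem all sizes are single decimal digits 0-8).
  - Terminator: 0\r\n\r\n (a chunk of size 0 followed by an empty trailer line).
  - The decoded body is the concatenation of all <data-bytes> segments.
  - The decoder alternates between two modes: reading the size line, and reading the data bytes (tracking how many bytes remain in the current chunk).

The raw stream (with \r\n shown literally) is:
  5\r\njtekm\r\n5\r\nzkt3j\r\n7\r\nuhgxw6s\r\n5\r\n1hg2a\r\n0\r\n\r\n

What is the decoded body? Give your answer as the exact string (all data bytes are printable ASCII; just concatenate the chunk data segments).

Chunk 1: stream[0..1]='5' size=0x5=5, data at stream[3..8]='jtekm' -> body[0..5], body so far='jtekm'
Chunk 2: stream[10..11]='5' size=0x5=5, data at stream[13..18]='zkt3j' -> body[5..10], body so far='jtekmzkt3j'
Chunk 3: stream[20..21]='7' size=0x7=7, data at stream[23..30]='uhgxw6s' -> body[10..17], body so far='jtekmzkt3juhgxw6s'
Chunk 4: stream[32..33]='5' size=0x5=5, data at stream[35..40]='1hg2a' -> body[17..22], body so far='jtekmzkt3juhgxw6s1hg2a'
Chunk 5: stream[42..43]='0' size=0 (terminator). Final body='jtekmzkt3juhgxw6s1hg2a' (22 bytes)

Answer: jtekmzkt3juhgxw6s1hg2a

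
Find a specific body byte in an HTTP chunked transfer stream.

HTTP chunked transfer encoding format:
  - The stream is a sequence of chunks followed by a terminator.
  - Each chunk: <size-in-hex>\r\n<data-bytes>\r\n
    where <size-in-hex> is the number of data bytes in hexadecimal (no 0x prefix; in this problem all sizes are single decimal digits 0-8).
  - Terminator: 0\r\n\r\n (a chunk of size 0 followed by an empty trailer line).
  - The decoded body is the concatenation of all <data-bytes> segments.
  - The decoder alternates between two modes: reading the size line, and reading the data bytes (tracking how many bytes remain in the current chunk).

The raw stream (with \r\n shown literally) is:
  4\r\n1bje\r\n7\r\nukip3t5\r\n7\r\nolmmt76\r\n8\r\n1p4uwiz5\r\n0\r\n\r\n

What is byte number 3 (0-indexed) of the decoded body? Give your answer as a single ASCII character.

Answer: e

Derivation:
Chunk 1: stream[0..1]='4' size=0x4=4, data at stream[3..7]='1bje' -> body[0..4], body so far='1bje'
Chunk 2: stream[9..10]='7' size=0x7=7, data at stream[12..19]='ukip3t5' -> body[4..11], body so far='1bjeukip3t5'
Chunk 3: stream[21..22]='7' size=0x7=7, data at stream[24..31]='olmmt76' -> body[11..18], body so far='1bjeukip3t5olmmt76'
Chunk 4: stream[33..34]='8' size=0x8=8, data at stream[36..44]='1p4uwiz5' -> body[18..26], body so far='1bjeukip3t5olmmt761p4uwiz5'
Chunk 5: stream[46..47]='0' size=0 (terminator). Final body='1bjeukip3t5olmmt761p4uwiz5' (26 bytes)
Body byte 3 = 'e'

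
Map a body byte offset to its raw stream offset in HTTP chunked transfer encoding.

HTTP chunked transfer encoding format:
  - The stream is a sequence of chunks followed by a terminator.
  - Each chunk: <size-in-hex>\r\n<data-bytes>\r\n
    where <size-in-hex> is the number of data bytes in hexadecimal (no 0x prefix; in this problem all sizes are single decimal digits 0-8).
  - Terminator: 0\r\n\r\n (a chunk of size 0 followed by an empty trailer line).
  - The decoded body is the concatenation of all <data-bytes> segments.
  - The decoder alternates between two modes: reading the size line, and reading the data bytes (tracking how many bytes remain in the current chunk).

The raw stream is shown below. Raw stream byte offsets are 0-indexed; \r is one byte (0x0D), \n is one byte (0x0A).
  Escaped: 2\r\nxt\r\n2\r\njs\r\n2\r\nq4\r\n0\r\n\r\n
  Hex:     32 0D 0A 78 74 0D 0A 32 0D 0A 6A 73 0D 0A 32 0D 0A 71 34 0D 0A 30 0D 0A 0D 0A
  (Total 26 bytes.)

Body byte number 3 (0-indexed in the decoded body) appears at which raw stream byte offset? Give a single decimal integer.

Chunk 1: stream[0..1]='2' size=0x2=2, data at stream[3..5]='xt' -> body[0..2], body so far='xt'
Chunk 2: stream[7..8]='2' size=0x2=2, data at stream[10..12]='js' -> body[2..4], body so far='xtjs'
Chunk 3: stream[14..15]='2' size=0x2=2, data at stream[17..19]='q4' -> body[4..6], body so far='xtjsq4'
Chunk 4: stream[21..22]='0' size=0 (terminator). Final body='xtjsq4' (6 bytes)
Body byte 3 at stream offset 11

Answer: 11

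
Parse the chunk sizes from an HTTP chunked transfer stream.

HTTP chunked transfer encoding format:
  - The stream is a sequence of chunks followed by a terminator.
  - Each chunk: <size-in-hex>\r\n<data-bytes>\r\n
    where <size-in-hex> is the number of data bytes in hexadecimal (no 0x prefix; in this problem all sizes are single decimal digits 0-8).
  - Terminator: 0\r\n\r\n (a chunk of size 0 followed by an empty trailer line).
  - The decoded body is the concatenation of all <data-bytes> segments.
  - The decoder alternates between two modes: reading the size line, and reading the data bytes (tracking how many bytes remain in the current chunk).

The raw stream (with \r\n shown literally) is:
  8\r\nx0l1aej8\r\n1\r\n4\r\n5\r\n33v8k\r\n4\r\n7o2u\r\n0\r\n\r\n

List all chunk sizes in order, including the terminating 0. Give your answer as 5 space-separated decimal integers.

Chunk 1: stream[0..1]='8' size=0x8=8, data at stream[3..11]='x0l1aej8' -> body[0..8], body so far='x0l1aej8'
Chunk 2: stream[13..14]='1' size=0x1=1, data at stream[16..17]='4' -> body[8..9], body so far='x0l1aej84'
Chunk 3: stream[19..20]='5' size=0x5=5, data at stream[22..27]='33v8k' -> body[9..14], body so far='x0l1aej8433v8k'
Chunk 4: stream[29..30]='4' size=0x4=4, data at stream[32..36]='7o2u' -> body[14..18], body so far='x0l1aej8433v8k7o2u'
Chunk 5: stream[38..39]='0' size=0 (terminator). Final body='x0l1aej8433v8k7o2u' (18 bytes)

Answer: 8 1 5 4 0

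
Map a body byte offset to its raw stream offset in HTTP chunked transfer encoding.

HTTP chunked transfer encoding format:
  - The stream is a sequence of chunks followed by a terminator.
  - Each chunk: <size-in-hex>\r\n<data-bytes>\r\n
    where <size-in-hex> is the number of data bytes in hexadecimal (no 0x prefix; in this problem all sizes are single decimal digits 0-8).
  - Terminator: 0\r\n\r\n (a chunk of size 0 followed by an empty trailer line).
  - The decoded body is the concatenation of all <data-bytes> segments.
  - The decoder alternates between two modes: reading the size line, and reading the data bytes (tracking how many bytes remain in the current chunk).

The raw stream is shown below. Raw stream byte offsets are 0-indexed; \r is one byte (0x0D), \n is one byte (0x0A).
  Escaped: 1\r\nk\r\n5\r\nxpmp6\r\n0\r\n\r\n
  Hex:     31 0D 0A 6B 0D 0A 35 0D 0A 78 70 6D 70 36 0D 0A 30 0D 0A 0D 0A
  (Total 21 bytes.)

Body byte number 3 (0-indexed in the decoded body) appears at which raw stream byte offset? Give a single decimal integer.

Answer: 11

Derivation:
Chunk 1: stream[0..1]='1' size=0x1=1, data at stream[3..4]='k' -> body[0..1], body so far='k'
Chunk 2: stream[6..7]='5' size=0x5=5, data at stream[9..14]='xpmp6' -> body[1..6], body so far='kxpmp6'
Chunk 3: stream[16..17]='0' size=0 (terminator). Final body='kxpmp6' (6 bytes)
Body byte 3 at stream offset 11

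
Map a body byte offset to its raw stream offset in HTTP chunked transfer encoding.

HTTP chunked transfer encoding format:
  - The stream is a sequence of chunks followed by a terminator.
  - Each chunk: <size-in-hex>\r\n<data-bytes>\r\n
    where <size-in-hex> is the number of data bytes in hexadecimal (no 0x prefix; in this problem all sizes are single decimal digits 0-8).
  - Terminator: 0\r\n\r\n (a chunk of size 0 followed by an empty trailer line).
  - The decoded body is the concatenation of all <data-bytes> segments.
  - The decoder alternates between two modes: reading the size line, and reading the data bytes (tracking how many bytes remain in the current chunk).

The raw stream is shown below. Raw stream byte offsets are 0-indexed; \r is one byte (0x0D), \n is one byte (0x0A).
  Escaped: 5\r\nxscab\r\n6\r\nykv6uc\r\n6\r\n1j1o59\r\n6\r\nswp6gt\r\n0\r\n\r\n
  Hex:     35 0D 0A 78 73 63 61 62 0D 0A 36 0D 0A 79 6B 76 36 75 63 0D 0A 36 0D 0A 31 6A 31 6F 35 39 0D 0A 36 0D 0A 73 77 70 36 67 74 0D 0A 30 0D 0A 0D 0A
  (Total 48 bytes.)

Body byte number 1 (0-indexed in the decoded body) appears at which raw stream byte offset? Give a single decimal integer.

Answer: 4

Derivation:
Chunk 1: stream[0..1]='5' size=0x5=5, data at stream[3..8]='xscab' -> body[0..5], body so far='xscab'
Chunk 2: stream[10..11]='6' size=0x6=6, data at stream[13..19]='ykv6uc' -> body[5..11], body so far='xscabykv6uc'
Chunk 3: stream[21..22]='6' size=0x6=6, data at stream[24..30]='1j1o59' -> body[11..17], body so far='xscabykv6uc1j1o59'
Chunk 4: stream[32..33]='6' size=0x6=6, data at stream[35..41]='swp6gt' -> body[17..23], body so far='xscabykv6uc1j1o59swp6gt'
Chunk 5: stream[43..44]='0' size=0 (terminator). Final body='xscabykv6uc1j1o59swp6gt' (23 bytes)
Body byte 1 at stream offset 4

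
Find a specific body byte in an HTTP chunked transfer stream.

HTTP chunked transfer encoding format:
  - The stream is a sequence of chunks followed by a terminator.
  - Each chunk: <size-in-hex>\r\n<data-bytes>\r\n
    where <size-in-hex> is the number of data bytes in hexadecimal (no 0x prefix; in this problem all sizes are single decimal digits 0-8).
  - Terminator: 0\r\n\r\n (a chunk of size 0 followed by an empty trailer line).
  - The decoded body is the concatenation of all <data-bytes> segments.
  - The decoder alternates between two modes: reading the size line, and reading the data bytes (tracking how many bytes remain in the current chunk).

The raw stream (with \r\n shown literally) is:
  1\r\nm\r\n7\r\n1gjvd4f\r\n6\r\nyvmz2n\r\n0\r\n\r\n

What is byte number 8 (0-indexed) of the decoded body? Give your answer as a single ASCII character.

Answer: y

Derivation:
Chunk 1: stream[0..1]='1' size=0x1=1, data at stream[3..4]='m' -> body[0..1], body so far='m'
Chunk 2: stream[6..7]='7' size=0x7=7, data at stream[9..16]='1gjvd4f' -> body[1..8], body so far='m1gjvd4f'
Chunk 3: stream[18..19]='6' size=0x6=6, data at stream[21..27]='yvmz2n' -> body[8..14], body so far='m1gjvd4fyvmz2n'
Chunk 4: stream[29..30]='0' size=0 (terminator). Final body='m1gjvd4fyvmz2n' (14 bytes)
Body byte 8 = 'y'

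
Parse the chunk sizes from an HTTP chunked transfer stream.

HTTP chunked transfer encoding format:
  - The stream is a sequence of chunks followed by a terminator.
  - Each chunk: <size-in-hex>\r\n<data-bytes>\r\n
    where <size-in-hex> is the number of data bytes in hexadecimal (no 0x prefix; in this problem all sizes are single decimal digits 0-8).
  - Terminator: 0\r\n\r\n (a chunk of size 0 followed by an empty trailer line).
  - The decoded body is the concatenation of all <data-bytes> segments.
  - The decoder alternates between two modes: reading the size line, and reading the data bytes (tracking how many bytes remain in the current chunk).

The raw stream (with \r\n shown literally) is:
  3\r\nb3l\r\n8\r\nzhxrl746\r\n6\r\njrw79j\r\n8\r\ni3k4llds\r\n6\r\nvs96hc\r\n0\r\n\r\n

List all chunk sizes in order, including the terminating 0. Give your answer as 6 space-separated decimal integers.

Chunk 1: stream[0..1]='3' size=0x3=3, data at stream[3..6]='b3l' -> body[0..3], body so far='b3l'
Chunk 2: stream[8..9]='8' size=0x8=8, data at stream[11..19]='zhxrl746' -> body[3..11], body so far='b3lzhxrl746'
Chunk 3: stream[21..22]='6' size=0x6=6, data at stream[24..30]='jrw79j' -> body[11..17], body so far='b3lzhxrl746jrw79j'
Chunk 4: stream[32..33]='8' size=0x8=8, data at stream[35..43]='i3k4llds' -> body[17..25], body so far='b3lzhxrl746jrw79ji3k4llds'
Chunk 5: stream[45..46]='6' size=0x6=6, data at stream[48..54]='vs96hc' -> body[25..31], body so far='b3lzhxrl746jrw79ji3k4lldsvs96hc'
Chunk 6: stream[56..57]='0' size=0 (terminator). Final body='b3lzhxrl746jrw79ji3k4lldsvs96hc' (31 bytes)

Answer: 3 8 6 8 6 0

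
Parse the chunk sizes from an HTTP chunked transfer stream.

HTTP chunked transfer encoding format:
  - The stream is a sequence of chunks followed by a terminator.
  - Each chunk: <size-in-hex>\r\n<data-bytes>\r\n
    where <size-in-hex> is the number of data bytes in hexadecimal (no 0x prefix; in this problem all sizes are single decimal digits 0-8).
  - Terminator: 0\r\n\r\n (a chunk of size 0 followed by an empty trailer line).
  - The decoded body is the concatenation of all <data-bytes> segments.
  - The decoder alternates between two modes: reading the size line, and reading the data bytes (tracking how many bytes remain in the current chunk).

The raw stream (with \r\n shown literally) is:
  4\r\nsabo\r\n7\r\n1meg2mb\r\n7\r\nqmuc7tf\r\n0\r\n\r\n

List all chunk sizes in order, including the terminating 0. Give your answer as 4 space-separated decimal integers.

Answer: 4 7 7 0

Derivation:
Chunk 1: stream[0..1]='4' size=0x4=4, data at stream[3..7]='sabo' -> body[0..4], body so far='sabo'
Chunk 2: stream[9..10]='7' size=0x7=7, data at stream[12..19]='1meg2mb' -> body[4..11], body so far='sabo1meg2mb'
Chunk 3: stream[21..22]='7' size=0x7=7, data at stream[24..31]='qmuc7tf' -> body[11..18], body so far='sabo1meg2mbqmuc7tf'
Chunk 4: stream[33..34]='0' size=0 (terminator). Final body='sabo1meg2mbqmuc7tf' (18 bytes)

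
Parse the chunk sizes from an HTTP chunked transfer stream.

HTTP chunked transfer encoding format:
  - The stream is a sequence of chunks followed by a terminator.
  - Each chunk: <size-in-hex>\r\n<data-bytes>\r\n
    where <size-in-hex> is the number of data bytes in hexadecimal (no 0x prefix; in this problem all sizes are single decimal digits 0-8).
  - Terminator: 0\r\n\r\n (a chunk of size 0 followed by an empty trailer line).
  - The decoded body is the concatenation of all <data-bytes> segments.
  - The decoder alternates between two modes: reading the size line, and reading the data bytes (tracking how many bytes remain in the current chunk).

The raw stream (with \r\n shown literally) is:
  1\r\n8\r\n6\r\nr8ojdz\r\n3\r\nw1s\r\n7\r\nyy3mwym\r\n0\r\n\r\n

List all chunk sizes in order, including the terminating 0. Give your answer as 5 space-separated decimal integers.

Chunk 1: stream[0..1]='1' size=0x1=1, data at stream[3..4]='8' -> body[0..1], body so far='8'
Chunk 2: stream[6..7]='6' size=0x6=6, data at stream[9..15]='r8ojdz' -> body[1..7], body so far='8r8ojdz'
Chunk 3: stream[17..18]='3' size=0x3=3, data at stream[20..23]='w1s' -> body[7..10], body so far='8r8ojdzw1s'
Chunk 4: stream[25..26]='7' size=0x7=7, data at stream[28..35]='yy3mwym' -> body[10..17], body so far='8r8ojdzw1syy3mwym'
Chunk 5: stream[37..38]='0' size=0 (terminator). Final body='8r8ojdzw1syy3mwym' (17 bytes)

Answer: 1 6 3 7 0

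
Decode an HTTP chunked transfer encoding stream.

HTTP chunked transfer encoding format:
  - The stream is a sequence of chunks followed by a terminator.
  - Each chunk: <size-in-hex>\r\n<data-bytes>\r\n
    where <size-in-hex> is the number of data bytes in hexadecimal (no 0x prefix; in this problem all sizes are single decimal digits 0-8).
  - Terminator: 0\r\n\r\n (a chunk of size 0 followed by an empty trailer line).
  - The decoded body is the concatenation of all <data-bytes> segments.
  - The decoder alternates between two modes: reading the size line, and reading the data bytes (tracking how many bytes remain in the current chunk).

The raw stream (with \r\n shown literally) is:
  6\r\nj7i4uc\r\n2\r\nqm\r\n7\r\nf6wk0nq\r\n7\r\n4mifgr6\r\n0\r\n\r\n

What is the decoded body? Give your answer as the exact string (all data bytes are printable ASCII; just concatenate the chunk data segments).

Chunk 1: stream[0..1]='6' size=0x6=6, data at stream[3..9]='j7i4uc' -> body[0..6], body so far='j7i4uc'
Chunk 2: stream[11..12]='2' size=0x2=2, data at stream[14..16]='qm' -> body[6..8], body so far='j7i4ucqm'
Chunk 3: stream[18..19]='7' size=0x7=7, data at stream[21..28]='f6wk0nq' -> body[8..15], body so far='j7i4ucqmf6wk0nq'
Chunk 4: stream[30..31]='7' size=0x7=7, data at stream[33..40]='4mifgr6' -> body[15..22], body so far='j7i4ucqmf6wk0nq4mifgr6'
Chunk 5: stream[42..43]='0' size=0 (terminator). Final body='j7i4ucqmf6wk0nq4mifgr6' (22 bytes)

Answer: j7i4ucqmf6wk0nq4mifgr6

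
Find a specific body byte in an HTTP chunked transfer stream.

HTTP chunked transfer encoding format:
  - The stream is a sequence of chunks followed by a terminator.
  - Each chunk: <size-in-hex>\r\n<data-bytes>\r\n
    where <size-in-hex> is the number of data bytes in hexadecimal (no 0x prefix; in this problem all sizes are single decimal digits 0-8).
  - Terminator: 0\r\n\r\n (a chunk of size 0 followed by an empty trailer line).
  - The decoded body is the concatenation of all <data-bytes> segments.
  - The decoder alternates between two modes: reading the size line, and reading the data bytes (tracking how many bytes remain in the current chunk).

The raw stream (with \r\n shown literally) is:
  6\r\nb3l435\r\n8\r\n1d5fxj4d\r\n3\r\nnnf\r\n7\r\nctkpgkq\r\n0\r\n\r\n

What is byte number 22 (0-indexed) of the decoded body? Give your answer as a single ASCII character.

Chunk 1: stream[0..1]='6' size=0x6=6, data at stream[3..9]='b3l435' -> body[0..6], body so far='b3l435'
Chunk 2: stream[11..12]='8' size=0x8=8, data at stream[14..22]='1d5fxj4d' -> body[6..14], body so far='b3l4351d5fxj4d'
Chunk 3: stream[24..25]='3' size=0x3=3, data at stream[27..30]='nnf' -> body[14..17], body so far='b3l4351d5fxj4dnnf'
Chunk 4: stream[32..33]='7' size=0x7=7, data at stream[35..42]='ctkpgkq' -> body[17..24], body so far='b3l4351d5fxj4dnnfctkpgkq'
Chunk 5: stream[44..45]='0' size=0 (terminator). Final body='b3l4351d5fxj4dnnfctkpgkq' (24 bytes)
Body byte 22 = 'k'

Answer: k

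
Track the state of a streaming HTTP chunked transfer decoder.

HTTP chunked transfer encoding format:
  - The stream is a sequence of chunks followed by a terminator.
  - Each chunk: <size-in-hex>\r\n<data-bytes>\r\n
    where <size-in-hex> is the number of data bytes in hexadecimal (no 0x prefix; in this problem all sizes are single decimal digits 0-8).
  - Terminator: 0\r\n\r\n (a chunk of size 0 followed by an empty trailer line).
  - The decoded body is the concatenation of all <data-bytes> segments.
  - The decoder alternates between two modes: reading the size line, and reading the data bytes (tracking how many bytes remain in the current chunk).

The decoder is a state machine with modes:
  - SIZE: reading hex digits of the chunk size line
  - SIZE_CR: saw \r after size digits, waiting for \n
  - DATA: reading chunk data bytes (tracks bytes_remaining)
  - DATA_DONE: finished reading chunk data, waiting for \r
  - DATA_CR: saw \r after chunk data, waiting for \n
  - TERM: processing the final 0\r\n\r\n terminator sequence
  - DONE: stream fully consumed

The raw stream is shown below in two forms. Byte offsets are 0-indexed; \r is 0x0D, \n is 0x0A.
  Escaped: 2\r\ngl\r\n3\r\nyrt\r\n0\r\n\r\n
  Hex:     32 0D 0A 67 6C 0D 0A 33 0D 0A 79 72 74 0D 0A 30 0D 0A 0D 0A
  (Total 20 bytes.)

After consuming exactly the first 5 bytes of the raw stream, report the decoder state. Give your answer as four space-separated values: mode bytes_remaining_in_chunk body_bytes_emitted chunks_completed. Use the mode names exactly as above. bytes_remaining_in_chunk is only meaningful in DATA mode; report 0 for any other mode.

Answer: DATA_DONE 0 2 0

Derivation:
Byte 0 = '2': mode=SIZE remaining=0 emitted=0 chunks_done=0
Byte 1 = 0x0D: mode=SIZE_CR remaining=0 emitted=0 chunks_done=0
Byte 2 = 0x0A: mode=DATA remaining=2 emitted=0 chunks_done=0
Byte 3 = 'g': mode=DATA remaining=1 emitted=1 chunks_done=0
Byte 4 = 'l': mode=DATA_DONE remaining=0 emitted=2 chunks_done=0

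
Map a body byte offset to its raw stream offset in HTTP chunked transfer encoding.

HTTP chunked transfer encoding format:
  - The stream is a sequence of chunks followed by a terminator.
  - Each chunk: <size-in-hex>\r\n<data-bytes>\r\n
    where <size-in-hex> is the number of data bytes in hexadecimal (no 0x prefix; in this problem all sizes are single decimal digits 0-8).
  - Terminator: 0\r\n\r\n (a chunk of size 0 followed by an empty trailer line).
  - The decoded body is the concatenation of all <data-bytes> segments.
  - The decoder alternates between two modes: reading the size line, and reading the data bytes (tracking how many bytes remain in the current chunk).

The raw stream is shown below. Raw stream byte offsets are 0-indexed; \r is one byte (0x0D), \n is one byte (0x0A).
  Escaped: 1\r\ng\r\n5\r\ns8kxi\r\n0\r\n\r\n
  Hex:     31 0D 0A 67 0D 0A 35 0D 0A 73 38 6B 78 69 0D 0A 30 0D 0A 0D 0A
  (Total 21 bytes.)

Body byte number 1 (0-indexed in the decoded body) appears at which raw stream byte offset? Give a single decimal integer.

Answer: 9

Derivation:
Chunk 1: stream[0..1]='1' size=0x1=1, data at stream[3..4]='g' -> body[0..1], body so far='g'
Chunk 2: stream[6..7]='5' size=0x5=5, data at stream[9..14]='s8kxi' -> body[1..6], body so far='gs8kxi'
Chunk 3: stream[16..17]='0' size=0 (terminator). Final body='gs8kxi' (6 bytes)
Body byte 1 at stream offset 9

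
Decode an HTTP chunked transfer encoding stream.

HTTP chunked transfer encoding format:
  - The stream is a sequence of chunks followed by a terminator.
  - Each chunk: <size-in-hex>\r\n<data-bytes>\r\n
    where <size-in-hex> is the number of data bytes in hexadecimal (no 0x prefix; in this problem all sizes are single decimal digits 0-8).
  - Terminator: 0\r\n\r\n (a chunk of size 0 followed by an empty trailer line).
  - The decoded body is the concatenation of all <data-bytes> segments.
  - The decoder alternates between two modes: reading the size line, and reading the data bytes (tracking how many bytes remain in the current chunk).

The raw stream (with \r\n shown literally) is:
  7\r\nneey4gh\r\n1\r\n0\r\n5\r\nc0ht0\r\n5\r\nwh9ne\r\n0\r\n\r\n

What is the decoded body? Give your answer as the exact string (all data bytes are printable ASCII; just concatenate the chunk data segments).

Chunk 1: stream[0..1]='7' size=0x7=7, data at stream[3..10]='neey4gh' -> body[0..7], body so far='neey4gh'
Chunk 2: stream[12..13]='1' size=0x1=1, data at stream[15..16]='0' -> body[7..8], body so far='neey4gh0'
Chunk 3: stream[18..19]='5' size=0x5=5, data at stream[21..26]='c0ht0' -> body[8..13], body so far='neey4gh0c0ht0'
Chunk 4: stream[28..29]='5' size=0x5=5, data at stream[31..36]='wh9ne' -> body[13..18], body so far='neey4gh0c0ht0wh9ne'
Chunk 5: stream[38..39]='0' size=0 (terminator). Final body='neey4gh0c0ht0wh9ne' (18 bytes)

Answer: neey4gh0c0ht0wh9ne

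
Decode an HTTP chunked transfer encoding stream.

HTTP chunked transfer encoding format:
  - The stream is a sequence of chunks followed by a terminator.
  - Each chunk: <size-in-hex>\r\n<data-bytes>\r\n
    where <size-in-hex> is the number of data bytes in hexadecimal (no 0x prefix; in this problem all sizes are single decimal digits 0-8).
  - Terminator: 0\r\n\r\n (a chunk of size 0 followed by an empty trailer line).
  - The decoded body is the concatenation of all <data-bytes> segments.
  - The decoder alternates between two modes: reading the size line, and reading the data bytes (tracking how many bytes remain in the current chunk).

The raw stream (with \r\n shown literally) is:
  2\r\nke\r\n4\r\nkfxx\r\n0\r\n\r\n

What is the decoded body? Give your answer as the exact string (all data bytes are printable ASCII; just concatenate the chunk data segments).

Chunk 1: stream[0..1]='2' size=0x2=2, data at stream[3..5]='ke' -> body[0..2], body so far='ke'
Chunk 2: stream[7..8]='4' size=0x4=4, data at stream[10..14]='kfxx' -> body[2..6], body so far='kekfxx'
Chunk 3: stream[16..17]='0' size=0 (terminator). Final body='kekfxx' (6 bytes)

Answer: kekfxx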